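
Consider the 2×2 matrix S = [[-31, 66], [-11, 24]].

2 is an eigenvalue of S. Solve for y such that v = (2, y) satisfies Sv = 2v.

We need (S - 2I)v = 0.
S - 2I = [[-33, 66], [-11, 22]].
Row 1: (-33)·2 + (66)·y = 0
Row 2: (-11)·2 + (22)·y = 0
Solving gives y = 1.
Check: S·(2, 1) = (4, 2) = 2·(2, 1).

1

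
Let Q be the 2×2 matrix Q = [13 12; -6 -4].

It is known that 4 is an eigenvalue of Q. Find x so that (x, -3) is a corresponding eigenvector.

We need (Q - 4I)v = 0.
Q - 4I = [[9, 12], [-6, -8]].
Row 1: (9)·x + (12)·-3 = 0
Row 2: (-6)·x + (-8)·-3 = 0
Solving gives x = 4.
Check: Q·(4, -3) = (16, -12) = 4·(4, -3).

4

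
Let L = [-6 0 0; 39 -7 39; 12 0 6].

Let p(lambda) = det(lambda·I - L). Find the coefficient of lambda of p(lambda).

-36

p(lambda) = lambda^3 + 7·lambda^2 - 36·lambda - 252.
The coefficient of lambda is -36.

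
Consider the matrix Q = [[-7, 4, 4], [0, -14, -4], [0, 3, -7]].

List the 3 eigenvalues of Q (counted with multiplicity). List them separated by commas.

-11, -10, -7

Compute the characteristic polynomial p(t) = det(tI - Q).
Cofactor expansion gives p(t) = t^3 + 28t^2 + 257t + 770.
Since p(-10) = 0, t = -10 is a root.
Dividing by (t + 10) leaves t^2 + 18t + 77.
The quadratic factors as (t + 11)·(t + 7).
Eigenvalues: -11, -10, -7.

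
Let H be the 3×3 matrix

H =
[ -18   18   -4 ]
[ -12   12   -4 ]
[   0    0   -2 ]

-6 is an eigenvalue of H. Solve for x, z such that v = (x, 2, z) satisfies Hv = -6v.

We need (H + 6I)v = 0.
H + 6I = [[-12, 18, -4], [-12, 18, -4], [0, 0, 4]].
Row 1: (-12)·x + (18)·2 + (-4)·z = 0
Row 2: (-12)·x + (18)·2 + (-4)·z = 0
Row 3: (0)·x + (0)·2 + (4)·z = 0
Solving gives x = 3, z = 0.
Check: H·(3, 2, 0) = (-18, -12, 0) = -6·(3, 2, 0).

3, 0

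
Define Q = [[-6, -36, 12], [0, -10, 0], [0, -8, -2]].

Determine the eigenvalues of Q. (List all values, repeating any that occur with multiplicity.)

The characteristic polynomial is p(lambda) = det(lambda·I - Q).
Expanding the 3×3 determinant: p(lambda) = lambda^3 + 18·lambda^2 + 92·lambda + 120.
Rational-root test: lambda = -2 gives p(-2) = 0.
Dividing by (lambda + 2) leaves lambda^2 + 16·lambda + 60.
The quadratic factors as (lambda + 10)·(lambda + 6).
Eigenvalues: -10, -6, -2.

-10, -6, -2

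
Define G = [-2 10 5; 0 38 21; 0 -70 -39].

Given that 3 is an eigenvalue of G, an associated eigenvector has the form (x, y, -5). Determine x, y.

1, 3

We need (G - 3I)v = 0.
G - 3I = [[-5, 10, 5], [0, 35, 21], [0, -70, -42]].
Row 1: (-5)·x + (10)·y + (5)·-5 = 0
Row 2: (0)·x + (35)·y + (21)·-5 = 0
Row 3: (0)·x + (-70)·y + (-42)·-5 = 0
Solving gives x = 1, y = 3.
Check: G·(1, 3, -5) = (3, 9, -15) = 3·(1, 3, -5).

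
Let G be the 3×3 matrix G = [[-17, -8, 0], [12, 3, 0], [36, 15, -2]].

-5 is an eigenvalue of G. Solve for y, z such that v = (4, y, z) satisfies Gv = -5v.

-6, -18

We need (G + 5I)v = 0.
G + 5I = [[-12, -8, 0], [12, 8, 0], [36, 15, 3]].
Row 1: (-12)·4 + (-8)·y + (0)·z = 0
Row 2: (12)·4 + (8)·y + (0)·z = 0
Row 3: (36)·4 + (15)·y + (3)·z = 0
Solving gives y = -6, z = -18.
Check: G·(4, -6, -18) = (-20, 30, 90) = -5·(4, -6, -18).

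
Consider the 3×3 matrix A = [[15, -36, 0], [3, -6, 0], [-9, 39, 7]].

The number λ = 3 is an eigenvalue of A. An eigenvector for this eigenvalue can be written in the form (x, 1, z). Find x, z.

We need (A - 3I)v = 0.
A - 3I = [[12, -36, 0], [3, -9, 0], [-9, 39, 4]].
Row 1: (12)·x + (-36)·1 + (0)·z = 0
Row 2: (3)·x + (-9)·1 + (0)·z = 0
Row 3: (-9)·x + (39)·1 + (4)·z = 0
Solving gives x = 3, z = -3.
Check: A·(3, 1, -3) = (9, 3, -9) = 3·(3, 1, -3).

3, -3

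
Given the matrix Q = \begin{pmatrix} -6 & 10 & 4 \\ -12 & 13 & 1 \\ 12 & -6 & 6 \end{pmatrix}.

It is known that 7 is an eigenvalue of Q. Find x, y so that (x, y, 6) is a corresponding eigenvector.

-2, -5

We need (Q - 7I)v = 0.
Q - 7I = [[-13, 10, 4], [-12, 6, 1], [12, -6, -1]].
Row 1: (-13)·x + (10)·y + (4)·6 = 0
Row 2: (-12)·x + (6)·y + (1)·6 = 0
Row 3: (12)·x + (-6)·y + (-1)·6 = 0
Solving gives x = -2, y = -5.
Check: Q·(-2, -5, 6) = (-14, -35, 42) = 7·(-2, -5, 6).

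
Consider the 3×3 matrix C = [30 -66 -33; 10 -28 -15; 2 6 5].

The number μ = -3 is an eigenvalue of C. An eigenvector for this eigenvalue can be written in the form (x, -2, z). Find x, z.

-2, 2

We need (C + 3I)v = 0.
C + 3I = [[33, -66, -33], [10, -25, -15], [2, 6, 8]].
Row 1: (33)·x + (-66)·-2 + (-33)·z = 0
Row 2: (10)·x + (-25)·-2 + (-15)·z = 0
Row 3: (2)·x + (6)·-2 + (8)·z = 0
Solving gives x = -2, z = 2.
Check: C·(-2, -2, 2) = (6, 6, -6) = -3·(-2, -2, 2).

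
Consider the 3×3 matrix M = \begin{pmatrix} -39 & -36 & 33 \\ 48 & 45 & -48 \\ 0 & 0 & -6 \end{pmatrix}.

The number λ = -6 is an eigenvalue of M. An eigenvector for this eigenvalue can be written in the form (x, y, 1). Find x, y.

We need (M + 6I)v = 0.
M + 6I = [[-33, -36, 33], [48, 51, -48], [0, 0, 0]].
Row 1: (-33)·x + (-36)·y + (33)·1 = 0
Row 2: (48)·x + (51)·y + (-48)·1 = 0
Row 3: (0)·x + (0)·y + (0)·1 = 0
Solving gives x = 1, y = 0.
Check: M·(1, 0, 1) = (-6, 0, -6) = -6·(1, 0, 1).

1, 0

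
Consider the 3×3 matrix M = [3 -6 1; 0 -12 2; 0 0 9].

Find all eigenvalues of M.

-12, 3, 9

M is upper triangular, so its eigenvalues are the diagonal entries.
Diagonal: 3, -12, 9.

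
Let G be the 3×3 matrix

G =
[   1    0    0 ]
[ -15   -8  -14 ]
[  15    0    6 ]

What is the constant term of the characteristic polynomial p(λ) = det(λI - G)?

p(0) = det(0·I − G) = det(−G) = (−1)^3·det(G).
det(G) = -48, so p(0) = 48.

48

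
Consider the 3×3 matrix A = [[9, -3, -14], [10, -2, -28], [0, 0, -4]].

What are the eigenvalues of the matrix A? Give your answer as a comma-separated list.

Set up det(sI - A) = 0.
Cofactor expansion gives p(s) = s^3 - 3s^2 - 16s + 48.
Since p(-4) = 0, s = -4 is a root.
Dividing by (s + 4) leaves s^2 - 7s + 12.
The quadratic factors as (s - 3)·(s - 4).
Eigenvalues: -4, 3, 4.

-4, 3, 4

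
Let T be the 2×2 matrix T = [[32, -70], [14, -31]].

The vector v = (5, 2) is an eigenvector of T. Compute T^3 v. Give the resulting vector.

(320, 128)

First find the eigenvalue: Tv = (20, 8) = 4·(5, 2), so λ = 4.
Then T^3 v = λ^3·v = 4^3·(5, 2) = 64·(5, 2) = (320, 128).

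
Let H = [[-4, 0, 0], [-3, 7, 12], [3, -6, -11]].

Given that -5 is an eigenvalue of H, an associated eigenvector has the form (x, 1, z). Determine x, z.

0, -1

We need (H + 5I)v = 0.
H + 5I = [[1, 0, 0], [-3, 12, 12], [3, -6, -6]].
Row 1: (1)·x + (0)·1 + (0)·z = 0
Row 2: (-3)·x + (12)·1 + (12)·z = 0
Row 3: (3)·x + (-6)·1 + (-6)·z = 0
Solving gives x = 0, z = -1.
Check: H·(0, 1, -1) = (0, -5, 5) = -5·(0, 1, -1).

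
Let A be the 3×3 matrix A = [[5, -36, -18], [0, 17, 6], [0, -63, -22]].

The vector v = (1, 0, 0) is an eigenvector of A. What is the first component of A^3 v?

125

First find the eigenvalue: Av = (5, 0, 0) = 5·(1, 0, 0), so λ = 5.
Then A^3 v = λ^3·v = 5^3·(1, 0, 0) = 125·(1, 0, 0) = (125, 0, 0).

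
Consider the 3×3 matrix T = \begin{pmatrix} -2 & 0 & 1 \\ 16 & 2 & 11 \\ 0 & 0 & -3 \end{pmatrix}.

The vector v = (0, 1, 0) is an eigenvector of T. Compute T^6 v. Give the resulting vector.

(0, 64, 0)

First find the eigenvalue: Tv = (0, 2, 0) = 2·(0, 1, 0), so λ = 2.
Then T^6 v = λ^6·v = 2^6·(0, 1, 0) = 64·(0, 1, 0) = (0, 64, 0).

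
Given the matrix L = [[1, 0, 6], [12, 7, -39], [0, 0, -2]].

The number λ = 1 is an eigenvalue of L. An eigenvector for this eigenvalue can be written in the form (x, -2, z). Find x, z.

1, 0

We need (L - 1I)v = 0.
L - 1I = [[0, 0, 6], [12, 6, -39], [0, 0, -3]].
Row 1: (0)·x + (0)·-2 + (6)·z = 0
Row 2: (12)·x + (6)·-2 + (-39)·z = 0
Row 3: (0)·x + (0)·-2 + (-3)·z = 0
Solving gives x = 1, z = 0.
Check: L·(1, -2, 0) = (1, -2, 0) = 1·(1, -2, 0).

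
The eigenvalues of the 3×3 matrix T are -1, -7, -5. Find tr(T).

trace(T) is the sum of the eigenvalues: (-1) + (-7) + (-5) = -13.

-13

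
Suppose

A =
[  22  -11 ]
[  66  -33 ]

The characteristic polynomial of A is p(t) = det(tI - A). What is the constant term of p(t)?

0

p(t) = t^2 + 11t.
The constant term is 0.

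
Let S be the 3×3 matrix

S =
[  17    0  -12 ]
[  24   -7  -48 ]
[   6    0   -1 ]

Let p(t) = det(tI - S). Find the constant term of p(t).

385

p(t) = t^3 - 9t^2 - 57t + 385.
The constant term is 385.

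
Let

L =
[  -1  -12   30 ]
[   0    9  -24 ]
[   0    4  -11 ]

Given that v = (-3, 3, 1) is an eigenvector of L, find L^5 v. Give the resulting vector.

First find the eigenvalue: Lv = (-3, 3, 1) = 1·(-3, 3, 1), so λ = 1.
Then L^5 v = λ^5·v = 1^5·(-3, 3, 1) = 1·(-3, 3, 1) = (-3, 3, 1).

(-3, 3, 1)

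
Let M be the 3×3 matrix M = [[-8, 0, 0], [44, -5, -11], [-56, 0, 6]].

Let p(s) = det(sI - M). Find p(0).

-240

p(0) = det(0·I − M) = det(−M) = (−1)^3·det(M).
det(M) = 240, so p(0) = -240.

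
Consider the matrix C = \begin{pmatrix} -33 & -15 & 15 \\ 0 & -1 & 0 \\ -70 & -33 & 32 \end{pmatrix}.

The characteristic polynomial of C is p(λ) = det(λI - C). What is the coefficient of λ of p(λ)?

-5

p(λ) = λ^3 + 2λ^2 - 5λ - 6.
The coefficient of λ is -5.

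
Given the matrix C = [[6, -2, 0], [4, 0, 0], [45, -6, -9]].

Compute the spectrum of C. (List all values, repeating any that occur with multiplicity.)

The characteristic polynomial is p(μ) = det(μI - C).
Expanding the 3×3 determinant: p(μ) = μ^3 + 3μ^2 - 46μ + 72.
Try μ = 2: p(2) = 0, so 2 is a root.
Dividing by (μ - 2) leaves μ^2 + 5μ - 36.
The quadratic factors as (μ + 9)·(μ - 4).
Eigenvalues: -9, 2, 4.

-9, 2, 4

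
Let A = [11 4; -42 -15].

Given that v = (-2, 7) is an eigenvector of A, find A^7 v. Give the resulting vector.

First find the eigenvalue: Av = (6, -21) = -3·(-2, 7), so λ = -3.
Then A^7 v = λ^7·v = (-3)^7·(-2, 7) = -2187·(-2, 7) = (4374, -15309).

(4374, -15309)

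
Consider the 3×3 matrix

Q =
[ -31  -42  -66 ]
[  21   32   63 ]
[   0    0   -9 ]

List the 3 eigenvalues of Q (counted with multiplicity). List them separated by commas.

-10, -9, 11

The characteristic polynomial is p(λ) = det(λI - Q).
Cofactor expansion gives p(λ) = λ^3 + 8λ^2 - 119λ - 990.
Since p(-10) = 0, λ = -10 is a root.
Dividing by (λ + 10) leaves λ^2 - 2λ - 99.
The quadratic factors as (λ + 9)·(λ - 11).
Eigenvalues: -10, -9, 11.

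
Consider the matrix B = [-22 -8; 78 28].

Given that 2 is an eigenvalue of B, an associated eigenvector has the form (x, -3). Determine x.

1

We need (B - 2I)v = 0.
B - 2I = [[-24, -8], [78, 26]].
Row 1: (-24)·x + (-8)·-3 = 0
Row 2: (78)·x + (26)·-3 = 0
Solving gives x = 1.
Check: B·(1, -3) = (2, -6) = 2·(1, -3).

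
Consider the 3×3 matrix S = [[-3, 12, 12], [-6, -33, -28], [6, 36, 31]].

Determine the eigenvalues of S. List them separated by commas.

The characteristic polynomial is p(r) = det(rI - S).
Expanding along the first row, p(r) = r^3 + 5r^2 - 9r - 45.
Since p(-5) = 0, r = -5 is a root.
Dividing by (r + 5) leaves r^2 - 9.
The quadratic factors as (r + 3)·(r - 3).
Eigenvalues: -5, -3, 3.

-5, -3, 3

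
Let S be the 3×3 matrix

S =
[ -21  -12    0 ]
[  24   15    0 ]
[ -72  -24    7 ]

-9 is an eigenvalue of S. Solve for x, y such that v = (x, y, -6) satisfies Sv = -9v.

We need (S + 9I)v = 0.
S + 9I = [[-12, -12, 0], [24, 24, 0], [-72, -24, 16]].
Row 1: (-12)·x + (-12)·y + (0)·-6 = 0
Row 2: (24)·x + (24)·y + (0)·-6 = 0
Row 3: (-72)·x + (-24)·y + (16)·-6 = 0
Solving gives x = -2, y = 2.
Check: S·(-2, 2, -6) = (18, -18, 54) = -9·(-2, 2, -6).

-2, 2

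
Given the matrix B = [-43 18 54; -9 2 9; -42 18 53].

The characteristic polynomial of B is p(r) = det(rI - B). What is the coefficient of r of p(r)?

p(r) = r^3 - 12r^2 + 9r + 22.
The coefficient of r is 9.

9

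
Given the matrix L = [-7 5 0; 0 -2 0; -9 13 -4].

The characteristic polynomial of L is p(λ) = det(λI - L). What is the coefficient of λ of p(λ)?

50

p(λ) = λ^3 + 13λ^2 + 50λ + 56.
The coefficient of λ is 50.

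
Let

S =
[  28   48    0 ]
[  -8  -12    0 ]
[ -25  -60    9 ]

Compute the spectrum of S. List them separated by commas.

4, 9, 12

The characteristic polynomial is p(lambda) = det(lambda·I - S).
Expanding the 3×3 determinant: p(lambda) = lambda^3 - 25·lambda^2 + 192·lambda - 432.
Rational-root test: lambda = 9 gives p(9) = 0.
Dividing by (lambda - 9) leaves lambda^2 - 16·lambda + 48.
The quadratic factors as (lambda - 4)·(lambda - 12).
Eigenvalues: 4, 9, 12.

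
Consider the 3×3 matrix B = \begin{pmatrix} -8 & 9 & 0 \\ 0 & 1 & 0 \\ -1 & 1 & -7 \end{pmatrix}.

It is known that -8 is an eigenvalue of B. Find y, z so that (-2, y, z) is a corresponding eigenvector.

We need (B + 8I)v = 0.
B + 8I = [[0, 9, 0], [0, 9, 0], [-1, 1, 1]].
Row 1: (0)·-2 + (9)·y + (0)·z = 0
Row 2: (0)·-2 + (9)·y + (0)·z = 0
Row 3: (-1)·-2 + (1)·y + (1)·z = 0
Solving gives y = 0, z = -2.
Check: B·(-2, 0, -2) = (16, 0, 16) = -8·(-2, 0, -2).

0, -2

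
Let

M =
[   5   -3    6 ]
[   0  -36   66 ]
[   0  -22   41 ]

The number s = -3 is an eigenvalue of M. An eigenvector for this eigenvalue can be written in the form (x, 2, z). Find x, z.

We need (M + 3I)v = 0.
M + 3I = [[8, -3, 6], [0, -33, 66], [0, -22, 44]].
Row 1: (8)·x + (-3)·2 + (6)·z = 0
Row 2: (0)·x + (-33)·2 + (66)·z = 0
Row 3: (0)·x + (-22)·2 + (44)·z = 0
Solving gives x = 0, z = 1.
Check: M·(0, 2, 1) = (0, -6, -3) = -3·(0, 2, 1).

0, 1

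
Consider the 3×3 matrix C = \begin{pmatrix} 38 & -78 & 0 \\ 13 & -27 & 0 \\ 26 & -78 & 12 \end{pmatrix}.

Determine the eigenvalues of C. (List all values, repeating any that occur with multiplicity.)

-1, 12, 12

The characteristic polynomial is p(t) = det(tI - C).
Expanding along the first row, p(t) = t^3 - 23t^2 + 120t + 144.
Try t = -1: p(-1) = 0, so -1 is a root.
Factor out (t + 1): p(t) = (t + 1)·(t^2 - 24t + 144).
The quadratic factor is (t - 12)^2.
Eigenvalues: -1, 12, 12.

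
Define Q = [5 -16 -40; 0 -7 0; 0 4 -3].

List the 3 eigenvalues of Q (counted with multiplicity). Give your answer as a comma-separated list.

-7, -3, 5

The characteristic polynomial is p(t) = det(tI - Q).
Expanding the 3×3 determinant: p(t) = t^3 + 5t^2 - 29t - 105.
Since p(-3) = 0, t = -3 is a root.
Factor out (t + 3): p(t) = (t + 3)·(t^2 + 2t - 35).
The quadratic factors as (t + 7)·(t - 5).
Eigenvalues: -7, -3, 5.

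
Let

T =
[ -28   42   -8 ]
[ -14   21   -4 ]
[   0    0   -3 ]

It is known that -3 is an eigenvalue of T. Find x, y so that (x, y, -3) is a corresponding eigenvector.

We need (T + 3I)v = 0.
T + 3I = [[-25, 42, -8], [-14, 24, -4], [0, 0, 0]].
Row 1: (-25)·x + (42)·y + (-8)·-3 = 0
Row 2: (-14)·x + (24)·y + (-4)·-3 = 0
Row 3: (0)·x + (0)·y + (0)·-3 = 0
Solving gives x = 6, y = 3.
Check: T·(6, 3, -3) = (-18, -9, 9) = -3·(6, 3, -3).

6, 3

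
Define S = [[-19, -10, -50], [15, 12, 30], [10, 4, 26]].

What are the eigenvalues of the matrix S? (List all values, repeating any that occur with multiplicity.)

6, 6, 7

Compute the characteristic polynomial p(r) = det(rI - S).
Expanding the 3×3 determinant: p(r) = r^3 - 19r^2 + 120r - 252.
Try r = 6: p(6) = 0, so 6 is a root.
Factor out (r - 6): p(r) = (r - 6)·(r^2 - 13r + 42).
The quadratic factors as (r - 6)·(r - 7).
Eigenvalues: 6, 6, 7.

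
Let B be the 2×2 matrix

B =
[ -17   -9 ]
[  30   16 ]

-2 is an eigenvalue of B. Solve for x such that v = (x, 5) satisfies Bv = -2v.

We need (B + 2I)v = 0.
B + 2I = [[-15, -9], [30, 18]].
Row 1: (-15)·x + (-9)·5 = 0
Row 2: (30)·x + (18)·5 = 0
Solving gives x = -3.
Check: B·(-3, 5) = (6, -10) = -2·(-3, 5).

-3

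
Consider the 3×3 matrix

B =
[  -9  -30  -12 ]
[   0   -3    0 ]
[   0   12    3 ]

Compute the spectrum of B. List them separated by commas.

Compute the characteristic polynomial p(t) = det(tI - B).
Expanding the 3×3 determinant: p(t) = t^3 + 9t^2 - 9t - 81.
Try t = -3: p(-3) = 0, so -3 is a root.
Dividing by (t + 3) leaves t^2 + 6t - 27.
The quadratic factors as (t + 9)·(t - 3).
Eigenvalues: -9, -3, 3.

-9, -3, 3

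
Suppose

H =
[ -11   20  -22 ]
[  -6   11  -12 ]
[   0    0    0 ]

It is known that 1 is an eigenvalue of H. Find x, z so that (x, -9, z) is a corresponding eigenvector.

-15, 0

We need (H - 1I)v = 0.
H - 1I = [[-12, 20, -22], [-6, 10, -12], [0, 0, -1]].
Row 1: (-12)·x + (20)·-9 + (-22)·z = 0
Row 2: (-6)·x + (10)·-9 + (-12)·z = 0
Row 3: (0)·x + (0)·-9 + (-1)·z = 0
Solving gives x = -15, z = 0.
Check: H·(-15, -9, 0) = (-15, -9, 0) = 1·(-15, -9, 0).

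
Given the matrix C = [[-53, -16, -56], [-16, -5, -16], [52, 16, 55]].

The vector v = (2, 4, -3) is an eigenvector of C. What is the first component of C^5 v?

-2

First find the eigenvalue: Cv = (-2, -4, 3) = -1·(2, 4, -3), so λ = -1.
Then C^5 v = λ^5·v = (-1)^5·(2, 4, -3) = -1·(2, 4, -3) = (-2, -4, 3).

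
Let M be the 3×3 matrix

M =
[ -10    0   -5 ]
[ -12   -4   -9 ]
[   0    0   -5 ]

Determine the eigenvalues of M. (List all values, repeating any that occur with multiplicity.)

-10, -5, -4

Set up det(tI - M) = 0.
Expanding along the first row, p(t) = t^3 + 19t^2 + 110t + 200.
Try t = -5: p(-5) = 0, so -5 is a root.
Factor out (t + 5): p(t) = (t + 5)·(t^2 + 14t + 40).
The quadratic factors as (t + 10)·(t + 4).
Eigenvalues: -10, -5, -4.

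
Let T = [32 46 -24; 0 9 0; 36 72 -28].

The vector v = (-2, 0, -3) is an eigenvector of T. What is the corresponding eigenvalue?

-4

Compute Tv: T·(-2, 0, -3) = (8, 0, 12).
Since Tv = λv, compare component 1: 8 = λ·-2, so λ = -4.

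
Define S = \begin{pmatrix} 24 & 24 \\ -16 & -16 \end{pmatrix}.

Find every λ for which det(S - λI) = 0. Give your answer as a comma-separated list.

0, 8

det(S - tI) = (24 - t)(-16 - t) - (24)·(-16) = t^2 - 8t.
This factors as t·(t - 8) = 0.
Eigenvalues: 0, 8.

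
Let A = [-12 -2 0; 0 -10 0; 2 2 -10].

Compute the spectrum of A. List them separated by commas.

The characteristic polynomial is p(μ) = det(μI - A).
Cofactor expansion gives p(μ) = μ^3 + 32μ^2 + 340μ + 1200.
Rational-root test: μ = -10 gives p(-10) = 0.
Factor out (μ + 10): p(μ) = (μ + 10)·(μ^2 + 22μ + 120).
The quadratic factors as (μ + 12)·(μ + 10).
Eigenvalues: -12, -10, -10.

-12, -10, -10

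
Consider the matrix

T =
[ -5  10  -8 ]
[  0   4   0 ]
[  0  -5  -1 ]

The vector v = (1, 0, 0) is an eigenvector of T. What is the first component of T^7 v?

-78125

First find the eigenvalue: Tv = (-5, 0, 0) = -5·(1, 0, 0), so λ = -5.
Then T^7 v = λ^7·v = (-5)^7·(1, 0, 0) = -78125·(1, 0, 0) = (-78125, 0, 0).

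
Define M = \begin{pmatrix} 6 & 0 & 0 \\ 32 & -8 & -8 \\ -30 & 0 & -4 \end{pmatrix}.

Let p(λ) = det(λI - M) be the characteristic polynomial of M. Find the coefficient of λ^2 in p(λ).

6

The coefficient of λ^2 of det(λI - M) is −trace(M).
trace(M) = (6) + (-8) + (-4) = -6, so the coefficient is 6.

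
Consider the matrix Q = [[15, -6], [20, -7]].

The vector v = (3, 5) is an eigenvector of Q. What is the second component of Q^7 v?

First find the eigenvalue: Qv = (15, 25) = 5·(3, 5), so λ = 5.
Then Q^7 v = λ^7·v = 5^7·(3, 5) = 78125·(3, 5) = (234375, 390625).

390625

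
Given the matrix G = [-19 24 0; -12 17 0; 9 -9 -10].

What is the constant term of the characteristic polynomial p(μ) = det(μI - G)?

-350

p(0) = det(0·I − G) = det(−G) = (−1)^3·det(G).
det(G) = 350, so p(0) = -350.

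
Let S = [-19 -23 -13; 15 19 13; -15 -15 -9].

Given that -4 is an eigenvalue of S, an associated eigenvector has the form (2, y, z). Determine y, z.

We need (S + 4I)v = 0.
S + 4I = [[-15, -23, -13], [15, 23, 13], [-15, -15, -5]].
Row 1: (-15)·2 + (-23)·y + (-13)·z = 0
Row 2: (15)·2 + (23)·y + (13)·z = 0
Row 3: (-15)·2 + (-15)·y + (-5)·z = 0
Solving gives y = -3, z = 3.
Check: S·(2, -3, 3) = (-8, 12, -12) = -4·(2, -3, 3).

-3, 3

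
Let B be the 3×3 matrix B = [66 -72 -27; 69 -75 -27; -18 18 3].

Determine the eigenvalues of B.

The characteristic polynomial is p(s) = det(sI - B).
Expanding along the first row, p(s) = s^3 + 6s^2 - 9s - 54.
Rational-root test: s = -3 gives p(-3) = 0.
Dividing by (s + 3) leaves s^2 + 3s - 18.
The quadratic factors as (s + 6)·(s - 3).
Eigenvalues: -6, -3, 3.

-6, -3, 3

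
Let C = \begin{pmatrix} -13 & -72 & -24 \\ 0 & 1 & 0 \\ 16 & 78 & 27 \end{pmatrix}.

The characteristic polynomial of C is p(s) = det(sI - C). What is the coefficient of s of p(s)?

p(s) = s^3 - 15s^2 + 47s - 33.
The coefficient of s is 47.

47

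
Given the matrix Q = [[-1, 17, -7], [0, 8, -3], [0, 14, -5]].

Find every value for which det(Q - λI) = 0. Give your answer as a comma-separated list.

The characteristic polynomial is p(λ) = det(λI - Q).
Expanding the 3×3 determinant: p(λ) = λ^3 - 2λ^2 - λ + 2.
Rational-root test: λ = 2 gives p(2) = 0.
Factor out (λ - 2): p(λ) = (λ - 2)·(λ^2 - 1).
The quadratic factors as (λ + 1)·(λ - 1).
Eigenvalues: -1, 1, 2.

-1, 1, 2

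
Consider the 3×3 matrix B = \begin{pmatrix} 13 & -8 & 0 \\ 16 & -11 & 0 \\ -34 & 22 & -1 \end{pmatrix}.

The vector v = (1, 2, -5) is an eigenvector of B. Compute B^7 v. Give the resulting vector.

(-2187, -4374, 10935)

First find the eigenvalue: Bv = (-3, -6, 15) = -3·(1, 2, -5), so λ = -3.
Then B^7 v = λ^7·v = (-3)^7·(1, 2, -5) = -2187·(1, 2, -5) = (-2187, -4374, 10935).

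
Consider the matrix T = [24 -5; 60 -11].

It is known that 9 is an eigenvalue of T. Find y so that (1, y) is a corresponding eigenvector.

We need (T - 9I)v = 0.
T - 9I = [[15, -5], [60, -20]].
Row 1: (15)·1 + (-5)·y = 0
Row 2: (60)·1 + (-20)·y = 0
Solving gives y = 3.
Check: T·(1, 3) = (9, 27) = 9·(1, 3).

3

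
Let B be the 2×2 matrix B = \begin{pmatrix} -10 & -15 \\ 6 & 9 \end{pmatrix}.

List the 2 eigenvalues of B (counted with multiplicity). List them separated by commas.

-1, 0

det(B - μI) = (-10 - μ)(9 - μ) - (-15)·(6) = μ^2 + μ.
This factors as (μ + 1)·μ = 0.
Eigenvalues: -1, 0.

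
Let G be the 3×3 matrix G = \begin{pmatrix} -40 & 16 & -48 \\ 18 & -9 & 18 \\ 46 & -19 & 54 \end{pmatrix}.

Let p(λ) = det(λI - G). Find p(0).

p(0) = det(0·I − G) = det(−G) = (−1)^3·det(G).
det(G) = 0, so p(0) = 0.

0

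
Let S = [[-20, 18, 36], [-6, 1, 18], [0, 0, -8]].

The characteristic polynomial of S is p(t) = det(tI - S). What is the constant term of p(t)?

704

p(t) = t^3 + 27t^2 + 240t + 704.
The constant term is 704.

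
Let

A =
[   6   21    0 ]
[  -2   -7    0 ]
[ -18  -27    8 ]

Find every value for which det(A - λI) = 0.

-1, 0, 8

Compute the characteristic polynomial p(s) = det(sI - A).
Cofactor expansion gives p(s) = s^3 - 7s^2 - 8s.
Rational-root test: s = -1 gives p(-1) = 0.
Dividing by (s + 1) leaves s^2 - 8s.
The quadratic factors as s·(s - 8).
Eigenvalues: -1, 0, 8.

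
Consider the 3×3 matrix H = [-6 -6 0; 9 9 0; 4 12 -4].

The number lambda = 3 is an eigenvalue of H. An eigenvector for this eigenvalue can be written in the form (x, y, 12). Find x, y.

We need (H - 3I)v = 0.
H - 3I = [[-9, -6, 0], [9, 6, 0], [4, 12, -7]].
Row 1: (-9)·x + (-6)·y + (0)·12 = 0
Row 2: (9)·x + (6)·y + (0)·12 = 0
Row 3: (4)·x + (12)·y + (-7)·12 = 0
Solving gives x = -6, y = 9.
Check: H·(-6, 9, 12) = (-18, 27, 36) = 3·(-6, 9, 12).

-6, 9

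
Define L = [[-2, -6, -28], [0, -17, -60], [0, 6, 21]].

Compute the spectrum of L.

-2, 1, 3

The characteristic polynomial is p(r) = det(rI - L).
Expanding along the first row, p(r) = r^3 - 2r^2 - 5r + 6.
Try r = 1: p(1) = 0, so 1 is a root.
Factor out (r - 1): p(r) = (r - 1)·(r^2 - r - 6).
The quadratic factors as (r + 2)·(r - 3).
Eigenvalues: -2, 1, 3.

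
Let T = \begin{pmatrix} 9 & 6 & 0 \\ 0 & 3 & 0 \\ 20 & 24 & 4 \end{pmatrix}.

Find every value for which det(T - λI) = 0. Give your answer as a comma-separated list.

Set up det(μI - T) = 0.
Cofactor expansion gives p(μ) = μ^3 - 16μ^2 + 75μ - 108.
Rational-root test: μ = 3 gives p(3) = 0.
Factor out (μ - 3): p(μ) = (μ - 3)·(μ^2 - 13μ + 36).
The quadratic factors as (μ - 4)·(μ - 9).
Eigenvalues: 3, 4, 9.

3, 4, 9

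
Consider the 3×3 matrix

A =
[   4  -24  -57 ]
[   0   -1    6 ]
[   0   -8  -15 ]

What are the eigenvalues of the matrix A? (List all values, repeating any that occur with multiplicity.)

The characteristic polynomial is p(lambda) = det(lambda·I - A).
Cofactor expansion gives p(lambda) = lambda^3 + 12·lambda^2 - lambda - 252.
Since p(-9) = 0, lambda = -9 is a root.
Dividing by (lambda + 9) leaves lambda^2 + 3·lambda - 28.
The quadratic factors as (lambda + 7)·(lambda - 4).
Eigenvalues: -9, -7, 4.

-9, -7, 4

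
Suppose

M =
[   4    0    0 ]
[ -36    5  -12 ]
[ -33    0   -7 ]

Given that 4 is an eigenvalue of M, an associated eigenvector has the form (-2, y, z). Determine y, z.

We need (M - 4I)v = 0.
M - 4I = [[0, 0, 0], [-36, 1, -12], [-33, 0, -11]].
Row 1: (0)·-2 + (0)·y + (0)·z = 0
Row 2: (-36)·-2 + (1)·y + (-12)·z = 0
Row 3: (-33)·-2 + (0)·y + (-11)·z = 0
Solving gives y = 0, z = 6.
Check: M·(-2, 0, 6) = (-8, 0, 24) = 4·(-2, 0, 6).

0, 6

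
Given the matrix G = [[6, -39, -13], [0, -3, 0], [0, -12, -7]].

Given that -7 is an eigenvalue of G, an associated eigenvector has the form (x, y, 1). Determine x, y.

We need (G + 7I)v = 0.
G + 7I = [[13, -39, -13], [0, 4, 0], [0, -12, 0]].
Row 1: (13)·x + (-39)·y + (-13)·1 = 0
Row 2: (0)·x + (4)·y + (0)·1 = 0
Row 3: (0)·x + (-12)·y + (0)·1 = 0
Solving gives x = 1, y = 0.
Check: G·(1, 0, 1) = (-7, 0, -7) = -7·(1, 0, 1).

1, 0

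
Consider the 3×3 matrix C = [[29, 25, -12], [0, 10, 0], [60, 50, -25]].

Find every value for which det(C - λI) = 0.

-1, 5, 10

Set up det(tI - C) = 0.
Expanding the 3×3 determinant: p(t) = t^3 - 14t^2 + 35t + 50.
Try t = -1: p(-1) = 0, so -1 is a root.
Factor out (t + 1): p(t) = (t + 1)·(t^2 - 15t + 50).
The quadratic factors as (t - 5)·(t - 10).
Eigenvalues: -1, 5, 10.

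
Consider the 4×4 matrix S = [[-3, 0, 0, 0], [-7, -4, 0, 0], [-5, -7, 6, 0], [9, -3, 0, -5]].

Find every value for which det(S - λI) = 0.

S is lower triangular, so its eigenvalues are the diagonal entries.
Diagonal: -3, -4, 6, -5.

-5, -4, -3, 6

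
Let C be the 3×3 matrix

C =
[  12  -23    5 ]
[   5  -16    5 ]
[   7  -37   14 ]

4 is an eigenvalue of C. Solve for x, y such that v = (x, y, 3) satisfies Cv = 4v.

1, 1

We need (C - 4I)v = 0.
C - 4I = [[8, -23, 5], [5, -20, 5], [7, -37, 10]].
Row 1: (8)·x + (-23)·y + (5)·3 = 0
Row 2: (5)·x + (-20)·y + (5)·3 = 0
Row 3: (7)·x + (-37)·y + (10)·3 = 0
Solving gives x = 1, y = 1.
Check: C·(1, 1, 3) = (4, 4, 12) = 4·(1, 1, 3).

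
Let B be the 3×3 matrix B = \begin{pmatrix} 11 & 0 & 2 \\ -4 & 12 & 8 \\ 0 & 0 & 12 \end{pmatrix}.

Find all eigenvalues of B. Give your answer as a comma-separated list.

11, 12, 12

The characteristic polynomial is p(s) = det(sI - B).
Expanding the 3×3 determinant: p(s) = s^3 - 35s^2 + 408s - 1584.
Since p(11) = 0, s = 11 is a root.
Dividing by (s - 11) leaves s^2 - 24s + 144.
The quadratic factor is (s - 12)^2.
Eigenvalues: 11, 12, 12.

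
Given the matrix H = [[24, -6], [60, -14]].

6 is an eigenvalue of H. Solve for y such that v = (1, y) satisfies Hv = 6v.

3

We need (H - 6I)v = 0.
H - 6I = [[18, -6], [60, -20]].
Row 1: (18)·1 + (-6)·y = 0
Row 2: (60)·1 + (-20)·y = 0
Solving gives y = 3.
Check: H·(1, 3) = (6, 18) = 6·(1, 3).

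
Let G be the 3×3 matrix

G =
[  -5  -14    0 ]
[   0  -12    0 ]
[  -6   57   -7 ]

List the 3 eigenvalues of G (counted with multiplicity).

The characteristic polynomial is p(lambda) = det(lambda·I - G).
Cofactor expansion gives p(lambda) = lambda^3 + 24·lambda^2 + 179·lambda + 420.
Rational-root test: lambda = -5 gives p(-5) = 0.
Dividing by (lambda + 5) leaves lambda^2 + 19·lambda + 84.
The quadratic factors as (lambda + 12)·(lambda + 7).
Eigenvalues: -12, -7, -5.

-12, -7, -5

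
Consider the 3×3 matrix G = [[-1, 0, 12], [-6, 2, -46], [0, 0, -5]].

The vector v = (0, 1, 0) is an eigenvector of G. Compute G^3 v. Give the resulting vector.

(0, 8, 0)

First find the eigenvalue: Gv = (0, 2, 0) = 2·(0, 1, 0), so λ = 2.
Then G^3 v = λ^3·v = 2^3·(0, 1, 0) = 8·(0, 1, 0) = (0, 8, 0).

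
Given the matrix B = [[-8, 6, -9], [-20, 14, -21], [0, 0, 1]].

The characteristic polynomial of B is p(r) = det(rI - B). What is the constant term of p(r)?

-8

p(r) = r^3 - 7r^2 + 14r - 8.
The constant term is -8.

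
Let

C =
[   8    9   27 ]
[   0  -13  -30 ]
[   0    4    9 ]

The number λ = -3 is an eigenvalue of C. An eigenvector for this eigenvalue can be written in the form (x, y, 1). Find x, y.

0, -3

We need (C + 3I)v = 0.
C + 3I = [[11, 9, 27], [0, -10, -30], [0, 4, 12]].
Row 1: (11)·x + (9)·y + (27)·1 = 0
Row 2: (0)·x + (-10)·y + (-30)·1 = 0
Row 3: (0)·x + (4)·y + (12)·1 = 0
Solving gives x = 0, y = -3.
Check: C·(0, -3, 1) = (0, 9, -3) = -3·(0, -3, 1).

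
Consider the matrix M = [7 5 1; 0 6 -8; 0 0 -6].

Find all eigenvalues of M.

-6, 6, 7

M is upper triangular, so its eigenvalues are the diagonal entries.
Diagonal: 7, 6, -6.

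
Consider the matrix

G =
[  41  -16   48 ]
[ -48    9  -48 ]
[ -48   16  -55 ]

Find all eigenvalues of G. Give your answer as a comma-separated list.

Compute the characteristic polynomial p(λ) = det(λI - G).
Expanding the 3×3 determinant: p(λ) = λ^3 + 5λ^2 - 77λ - 441.
Rational-root test: λ = -7 gives p(-7) = 0.
Dividing by (λ + 7) leaves λ^2 - 2λ - 63.
The quadratic factors as (λ + 7)·(λ - 9).
Eigenvalues: -7, -7, 9.

-7, -7, 9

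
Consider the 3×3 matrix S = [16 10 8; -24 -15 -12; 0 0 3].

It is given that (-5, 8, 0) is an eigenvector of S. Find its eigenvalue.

Compute Sv: S·(-5, 8, 0) = (0, 0, 0).
Since Sv = λv, compare component 1: 0 = λ·-5, so λ = 0.

0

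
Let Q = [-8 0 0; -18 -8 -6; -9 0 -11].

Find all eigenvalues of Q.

-11, -8, -8

Set up det(rI - Q) = 0.
Cofactor expansion gives p(r) = r^3 + 27r^2 + 240r + 704.
Since p(-8) = 0, r = -8 is a root.
Factor out (r + 8): p(r) = (r + 8)·(r^2 + 19r + 88).
The quadratic factors as (r + 11)·(r + 8).
Eigenvalues: -11, -8, -8.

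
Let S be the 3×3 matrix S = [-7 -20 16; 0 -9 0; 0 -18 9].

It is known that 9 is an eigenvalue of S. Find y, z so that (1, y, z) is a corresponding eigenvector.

0, 1

We need (S - 9I)v = 0.
S - 9I = [[-16, -20, 16], [0, -18, 0], [0, -18, 0]].
Row 1: (-16)·1 + (-20)·y + (16)·z = 0
Row 2: (0)·1 + (-18)·y + (0)·z = 0
Row 3: (0)·1 + (-18)·y + (0)·z = 0
Solving gives y = 0, z = 1.
Check: S·(1, 0, 1) = (9, 0, 9) = 9·(1, 0, 1).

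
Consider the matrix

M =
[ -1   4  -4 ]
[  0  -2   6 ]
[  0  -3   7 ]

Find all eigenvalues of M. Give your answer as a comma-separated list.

-1, 1, 4

Compute the characteristic polynomial p(lambda) = det(lambda·I - M).
Cofactor expansion gives p(lambda) = lambda^3 - 4·lambda^2 - lambda + 4.
Since p(-1) = 0, lambda = -1 is a root.
Dividing by (lambda + 1) leaves lambda^2 - 5·lambda + 4.
The quadratic factors as (lambda - 1)·(lambda - 4).
Eigenvalues: -1, 1, 4.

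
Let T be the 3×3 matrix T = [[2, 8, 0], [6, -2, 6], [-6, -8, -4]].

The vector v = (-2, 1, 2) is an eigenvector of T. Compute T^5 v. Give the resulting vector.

(64, -32, -64)

First find the eigenvalue: Tv = (4, -2, -4) = -2·(-2, 1, 2), so λ = -2.
Then T^5 v = λ^5·v = (-2)^5·(-2, 1, 2) = -32·(-2, 1, 2) = (64, -32, -64).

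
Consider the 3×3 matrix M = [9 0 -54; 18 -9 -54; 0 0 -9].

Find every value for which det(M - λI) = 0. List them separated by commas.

Compute the characteristic polynomial p(s) = det(sI - M).
Cofactor expansion gives p(s) = s^3 + 9s^2 - 81s - 729.
Try s = 9: p(9) = 0, so 9 is a root.
Dividing by (s - 9) leaves s^2 + 18s + 81.
The quadratic factor is (s + 9)^2.
Eigenvalues: -9, -9, 9.

-9, -9, 9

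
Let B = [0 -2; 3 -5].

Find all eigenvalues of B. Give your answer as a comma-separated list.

-3, -2

det(B - λI) = (0 - λ)(-5 - λ) - (-2)·(3) = λ^2 + 5λ + 6.
This factors as (λ + 3)·(λ + 2) = 0.
Eigenvalues: -3, -2.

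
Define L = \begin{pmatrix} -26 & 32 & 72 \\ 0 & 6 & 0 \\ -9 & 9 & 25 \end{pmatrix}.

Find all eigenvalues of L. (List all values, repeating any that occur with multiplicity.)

-2, 1, 6

Set up det(μI - L) = 0.
Cofactor expansion gives p(μ) = μ^3 - 5μ^2 - 8μ + 12.
Try μ = -2: p(-2) = 0, so -2 is a root.
Factor out (μ + 2): p(μ) = (μ + 2)·(μ^2 - 7μ + 6).
The quadratic factors as (μ - 1)·(μ - 6).
Eigenvalues: -2, 1, 6.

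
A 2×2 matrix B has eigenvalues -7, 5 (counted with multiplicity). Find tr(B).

trace(B) is the sum of the eigenvalues: (-7) + (5) = -2.

-2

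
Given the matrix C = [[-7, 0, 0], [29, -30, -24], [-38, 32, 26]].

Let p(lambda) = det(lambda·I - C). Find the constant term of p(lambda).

p(lambda) = lambda^3 + 11·lambda^2 + 16·lambda - 84.
The constant term is -84.

-84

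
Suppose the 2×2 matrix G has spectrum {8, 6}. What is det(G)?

det(G) is the product of the eigenvalues: (8) · (6) = 48.

48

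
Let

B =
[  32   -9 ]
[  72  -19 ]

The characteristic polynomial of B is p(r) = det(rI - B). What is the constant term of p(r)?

40

p(r) = r^2 - 13r + 40.
The constant term is 40.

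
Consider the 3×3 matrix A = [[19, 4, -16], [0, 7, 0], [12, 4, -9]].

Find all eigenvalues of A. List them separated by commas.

3, 7, 7

Set up det(sI - A) = 0.
Expanding the 3×3 determinant: p(s) = s^3 - 17s^2 + 91s - 147.
Since p(3) = 0, s = 3 is a root.
Factor out (s - 3): p(s) = (s - 3)·(s^2 - 14s + 49).
The quadratic factor is (s - 7)^2.
Eigenvalues: 3, 7, 7.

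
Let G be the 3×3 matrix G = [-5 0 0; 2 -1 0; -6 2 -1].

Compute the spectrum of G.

-5, -1, -1

G is lower triangular, so its eigenvalues are the diagonal entries.
Diagonal: -5, -1, -1.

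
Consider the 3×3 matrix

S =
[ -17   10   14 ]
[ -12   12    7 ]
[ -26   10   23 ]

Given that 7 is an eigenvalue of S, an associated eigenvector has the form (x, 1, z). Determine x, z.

We need (S - 7I)v = 0.
S - 7I = [[-24, 10, 14], [-12, 5, 7], [-26, 10, 16]].
Row 1: (-24)·x + (10)·1 + (14)·z = 0
Row 2: (-12)·x + (5)·1 + (7)·z = 0
Row 3: (-26)·x + (10)·1 + (16)·z = 0
Solving gives x = 1, z = 1.
Check: S·(1, 1, 1) = (7, 7, 7) = 7·(1, 1, 1).

1, 1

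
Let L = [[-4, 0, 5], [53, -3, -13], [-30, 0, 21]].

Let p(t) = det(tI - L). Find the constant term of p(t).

p(t) = t^3 - 14t^2 + 15t + 198.
The constant term is 198.

198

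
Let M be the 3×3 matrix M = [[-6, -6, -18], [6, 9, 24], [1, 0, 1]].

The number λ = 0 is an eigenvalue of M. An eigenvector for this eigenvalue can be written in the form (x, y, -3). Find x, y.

3, 6

We need (M)v = 0.
M = [[-6, -6, -18], [6, 9, 24], [1, 0, 1]].
Row 1: (-6)·x + (-6)·y + (-18)·-3 = 0
Row 2: (6)·x + (9)·y + (24)·-3 = 0
Row 3: (1)·x + (0)·y + (1)·-3 = 0
Solving gives x = 3, y = 6.
Check: M·(3, 6, -3) = (0, 0, 0) = 0·(3, 6, -3).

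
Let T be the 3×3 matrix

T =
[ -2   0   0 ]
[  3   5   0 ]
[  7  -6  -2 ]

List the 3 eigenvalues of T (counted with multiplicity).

T is lower triangular, so its eigenvalues are the diagonal entries.
Diagonal: -2, 5, -2.

-2, -2, 5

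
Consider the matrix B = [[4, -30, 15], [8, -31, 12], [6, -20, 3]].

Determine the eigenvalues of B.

-11, -7, -6

Compute the characteristic polynomial p(t) = det(tI - B).
Cofactor expansion gives p(t) = t^3 + 24t^2 + 185t + 462.
Since p(-6) = 0, t = -6 is a root.
Dividing by (t + 6) leaves t^2 + 18t + 77.
The quadratic factors as (t + 11)·(t + 7).
Eigenvalues: -11, -7, -6.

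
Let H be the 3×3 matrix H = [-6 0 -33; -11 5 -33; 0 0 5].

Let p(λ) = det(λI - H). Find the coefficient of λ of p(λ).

p(λ) = λ^3 - 4λ^2 - 35λ + 150.
The coefficient of λ is -35.

-35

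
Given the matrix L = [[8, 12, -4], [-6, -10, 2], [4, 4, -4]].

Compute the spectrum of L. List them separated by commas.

Compute the characteristic polynomial p(λ) = det(λI - L).
Expanding the 3×3 determinant: p(λ) = λ^3 + 6λ^2 + 8λ.
Try λ = 0: p(0) = 0, so 0 is a root.
Dividing by λ leaves λ^2 + 6λ + 8.
The quadratic factors as (λ + 4)·(λ + 2).
Eigenvalues: -4, -2, 0.

-4, -2, 0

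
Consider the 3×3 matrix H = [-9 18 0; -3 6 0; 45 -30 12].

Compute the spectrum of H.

Compute the characteristic polynomial p(t) = det(tI - H).
Cofactor expansion gives p(t) = t^3 - 9t^2 - 36t.
Try t = 0: p(0) = 0, so 0 is a root.
Factor out t: p(t) = t·(t^2 - 9t - 36).
The quadratic factors as (t + 3)·(t - 12).
Eigenvalues: -3, 0, 12.

-3, 0, 12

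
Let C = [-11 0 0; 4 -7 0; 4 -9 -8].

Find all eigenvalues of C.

-11, -8, -7

C is lower triangular, so its eigenvalues are the diagonal entries.
Diagonal: -11, -7, -8.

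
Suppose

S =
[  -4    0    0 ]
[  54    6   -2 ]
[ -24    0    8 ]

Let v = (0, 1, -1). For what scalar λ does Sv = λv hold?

Compute Sv: S·(0, 1, -1) = (0, 8, -8).
Since Sv = λv, compare component 2: 8 = λ·1, so λ = 8.

8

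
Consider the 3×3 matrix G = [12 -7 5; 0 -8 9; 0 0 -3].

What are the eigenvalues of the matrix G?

G is upper triangular, so its eigenvalues are the diagonal entries.
Diagonal: 12, -8, -3.

-8, -3, 12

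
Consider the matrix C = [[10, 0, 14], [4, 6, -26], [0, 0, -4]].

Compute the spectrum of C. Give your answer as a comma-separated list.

The characteristic polynomial is p(λ) = det(λI - C).
Cofactor expansion gives p(λ) = λ^3 - 12λ^2 - 4λ + 240.
Since p(-4) = 0, λ = -4 is a root.
Dividing by (λ + 4) leaves λ^2 - 16λ + 60.
The quadratic factors as (λ - 6)·(λ - 10).
Eigenvalues: -4, 6, 10.

-4, 6, 10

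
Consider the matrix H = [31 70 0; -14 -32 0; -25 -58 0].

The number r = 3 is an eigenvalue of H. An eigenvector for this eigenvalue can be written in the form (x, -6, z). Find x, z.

We need (H - 3I)v = 0.
H - 3I = [[28, 70, 0], [-14, -35, 0], [-25, -58, -3]].
Row 1: (28)·x + (70)·-6 + (0)·z = 0
Row 2: (-14)·x + (-35)·-6 + (0)·z = 0
Row 3: (-25)·x + (-58)·-6 + (-3)·z = 0
Solving gives x = 15, z = -9.
Check: H·(15, -6, -9) = (45, -18, -27) = 3·(15, -6, -9).

15, -9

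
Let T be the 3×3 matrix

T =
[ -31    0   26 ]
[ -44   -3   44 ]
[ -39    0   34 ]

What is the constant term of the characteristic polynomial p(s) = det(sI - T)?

-120

p(0) = det(0·I − T) = det(−T) = (−1)^3·det(T).
det(T) = 120, so p(0) = -120.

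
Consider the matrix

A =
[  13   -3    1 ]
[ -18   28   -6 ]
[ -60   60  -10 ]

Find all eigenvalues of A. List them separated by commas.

The characteristic polynomial is p(lambda) = det(lambda·I - A).
Expanding along the first row, p(lambda) = lambda^3 - 31·lambda^2 + 320·lambda - 1100.
Since p(10) = 0, lambda = 10 is a root.
Factor out (lambda - 10): p(lambda) = (lambda - 10)·(lambda^2 - 21·lambda + 110).
The quadratic factors as (lambda - 10)·(lambda - 11).
Eigenvalues: 10, 10, 11.

10, 10, 11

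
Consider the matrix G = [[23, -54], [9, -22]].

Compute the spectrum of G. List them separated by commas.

det(G - λI) = (23 - λ)(-22 - λ) - (-54)·(9) = λ^2 - λ - 20.
This factors as (λ + 4)·(λ - 5) = 0.
Eigenvalues: -4, 5.

-4, 5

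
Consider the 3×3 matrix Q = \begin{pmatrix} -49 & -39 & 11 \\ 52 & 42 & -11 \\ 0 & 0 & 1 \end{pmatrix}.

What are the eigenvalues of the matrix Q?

Set up det(rI - Q) = 0.
Expanding the 3×3 determinant: p(r) = r^3 + 6r^2 - 37r + 30.
Rational-root test: r = 3 gives p(3) = 0.
Dividing by (r - 3) leaves r^2 + 9r - 10.
The quadratic factors as (r + 10)·(r - 1).
Eigenvalues: -10, 1, 3.

-10, 1, 3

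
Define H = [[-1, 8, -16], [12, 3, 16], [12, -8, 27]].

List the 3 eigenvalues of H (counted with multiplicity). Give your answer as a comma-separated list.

Compute the characteristic polynomial p(t) = det(tI - H).
Expanding the 3×3 determinant: p(t) = t^3 - 29t^2 + 275t - 847.
Rational-root test: t = 7 gives p(7) = 0.
Factor out (t - 7): p(t) = (t - 7)·(t^2 - 22t + 121).
The quadratic factor is (t - 11)^2.
Eigenvalues: 7, 11, 11.

7, 11, 11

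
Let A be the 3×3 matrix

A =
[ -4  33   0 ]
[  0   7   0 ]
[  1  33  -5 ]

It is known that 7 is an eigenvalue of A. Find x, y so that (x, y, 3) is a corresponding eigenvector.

3, 1

We need (A - 7I)v = 0.
A - 7I = [[-11, 33, 0], [0, 0, 0], [1, 33, -12]].
Row 1: (-11)·x + (33)·y + (0)·3 = 0
Row 2: (0)·x + (0)·y + (0)·3 = 0
Row 3: (1)·x + (33)·y + (-12)·3 = 0
Solving gives x = 3, y = 1.
Check: A·(3, 1, 3) = (21, 7, 21) = 7·(3, 1, 3).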